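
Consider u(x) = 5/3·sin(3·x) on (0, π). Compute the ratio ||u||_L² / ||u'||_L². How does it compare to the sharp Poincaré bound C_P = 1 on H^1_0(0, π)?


||u||_L² / ||u'||_L² = 1/3 < C_P = 1.

u(x) = 5/3·sin(3·x), so u'(x) = 5*cos(3*x).
Writing u(x) = A·sin(kπx/L) with A = 5/3 and k = 3, use ∫_0^L sin²(kπx/L) dx = L/2 and ∫_0^L cos²(kπx/L) dx = L/2.
u² = 25/9·sin²(3·x) and (u')² = 25·cos²(3·x), and each of sin², cos² integrates to L/2 = π/2 over (0, π).
∫_0^π u² dx = 25*π/18, so ||u||_L² = 5*sqrt(2)*sqrt(π)/6.
∫_0^π (u')² dx = 25*π/2, so ||u'||_L² = 5*sqrt(2)*sqrt(π)/2.
Ratio ||u||_L² / ||u'||_L² = 1/3.
Sharp Poincaré constant on H^1_0(0, π) is C_P = L/π = 1, achieved by sin(x).
This is the k = 3 harmonic; the ratio L/(kπ) is strictly less than C_P = L/π, consistent with the sharp inequality ||u||_L² ≤ C_P ||u'||_L².


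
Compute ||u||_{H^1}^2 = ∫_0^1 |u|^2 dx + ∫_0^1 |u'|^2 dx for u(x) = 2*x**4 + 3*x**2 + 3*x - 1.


||u||_{H^1}^2 = 55441/630

The H^1 norm (squared) on an interval (0, L) is
  ||u||_{H^1}^2 = ∫_0^L u(x)^2 dx + ∫_0^L u'(x)^2 dx.
Compute u'(x) = 8*x**3 + 6*x + 3.
Then u(x)^2 = 4*x**8 + 12*x**6 + 12*x**5 + 5*x**4 + 18*x**3 + 3*x**2 - 6*x + 1 and u'(x)^2 = 64*x**6 + 96*x**4 + 48*x**3 + 36*x**2 + 36*x + 9.
Integrate each monomial from 0 to 1 using ∫_0^1 c·x^n dx = c·1^(n+1)/(n+1):
  ∫_0^1 u(x)^2 dx = ∫_0^1 (4*x^8 + 12*x^6 + 12*x^5 + 5*x^4 + 18*x^3 + 3*x^2 - 6*x + 1) dx. Term by term:
    ∫_0^1 4*x^8 dx = 4/9;  ∫_0^1 12*x^6 dx = 12/7;  ∫_0^1 12*x^5 dx = 2;
    ∫_0^1 5*x^4 dx = 1;  ∫_0^1 18*x^3 dx = 9/2;  ∫_0^1 3*x^2 dx = 1;
    ∫_0^1 -6*x dx = -3;  ∫_0^1 1 dx = 1.
  Sum: 4/9 + 12/7 + 2 + 1 + 9/2 + 1 − 3 + 1 = 1091/126.
  ∫_0^1 u'(x)^2 dx = ∫_0^1 (64*x^6 + 96*x^4 + 48*x^3 + 36*x^2 + 36*x + 9) dx. Term by term:
    ∫_0^1 64*x^6 dx = 64/7;  ∫_0^1 96*x^4 dx = 96/5;  ∫_0^1 48*x^3 dx = 12;
    ∫_0^1 36*x^2 dx = 12;  ∫_0^1 36*x dx = 18;  ∫_0^1 9 dx = 9.
  Sum: 64/7 + 96/5 + 12 + 12 + 18 + 9 = 2777/35.
Adding: ||u||_{H^1}^2 = 1091/126 + 2777/35 = 55441/630.


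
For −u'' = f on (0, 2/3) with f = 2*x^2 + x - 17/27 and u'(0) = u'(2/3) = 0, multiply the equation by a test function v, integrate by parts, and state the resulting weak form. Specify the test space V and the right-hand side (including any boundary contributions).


V = H^1(0, 2/3) (no boundary constraint on v; u is determined up to an additive constant); weak form: ∫_0^2/3 u'v' dx = ∫_0^2/3 (2*x^2 + x - 17/27) v dx for all v ∈ V.

Multiply both sides by a test function v and integrate from 0 to 2/3:
  ∫_0^2/3 −u''(x) v(x) dx = ∫_0^2/3 f(x) v(x) dx.
Integrate the LHS by parts once:
  ∫_0^2/3 −u'' v dx = −[u'(x) v(x)]_0^2/3 + ∫_0^2/3 u'(x) v'(x) dx.
Thus ∫_0^2/3 u'(x) v'(x) dx = ∫_0^2/3 f(x) v(x) dx + [u'(x) v(x)]_0^2/3.
Choose V so that boundary terms are either known or forced to vanish.
u has homogeneous Neumann: u'(0) = u'(2/3) = 0. So [u' v]_0^2/3 = 0·v(2/3) − 0·v(0) = 0 for any v; take V = H^1(0, 2/3).
Weak formulation: find u (satisfying any essential BC) such that ∫_0^2/3 u'(x) v'(x) dx = ∫_0^2/3 f v dx for all v ∈ V (homogeneous Neumann, so boundary terms vanish).
Substituting f(x) = 2*x^2 + x - 17/27, the right-hand side is ∫_0^2/3 (2*x^2 + x - 17/27) v dx.
Compatibility check (pure Neumann): taking v ≡ 1 ∈ V gives 0 = ∫_0^2/3 f dx + (0) − (0), i.e. ∫_0^2/3 f dx must equal u'(0) − u'(2/3) = 0. Indeed ∫_0^2/3 (2*x^2 + x - 17/27) dx = 0, so the data are compatible. The solution is then unique only up to an additive constant (fix it e.g. by requiring ∫_0^2/3 u dx = 0).


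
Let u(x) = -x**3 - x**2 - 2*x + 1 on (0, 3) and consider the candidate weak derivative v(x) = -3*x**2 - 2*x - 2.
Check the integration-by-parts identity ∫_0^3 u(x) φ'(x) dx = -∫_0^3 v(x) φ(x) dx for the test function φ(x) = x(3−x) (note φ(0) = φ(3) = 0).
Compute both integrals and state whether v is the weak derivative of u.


LHS = 1179/20, RHS = 1179/20. Yes, v = u' weakly.

u(x) = -x**3 - x**2 - 2*x + 1, classical derivative u'(x) = -3*x**2 - 2*x - 2.
φ(x) = x(3−x), so φ'(x) = 3 - 2*x.
Note φ(0) = φ(3) = 0, so the boundary term u·φ vanishes.
LHS = ∫_0^3 u(x) φ'(x) dx = ∫_0^3 (2*x^4 - x^3 + x^2 - 8*x + 3) dx. Term by term:
  ∫_0^3 2*x^4 dx = 486/5;  ∫_0^3 -x^3 dx = -81/4;  ∫_0^3 x^2 dx = 9;
  ∫_0^3 -8*x dx = -36;  ∫_0^3 3 dx = 9.
Sum: 486/5 − 81/4 + 9 − 36 + 9 = 1179/20.
So LHS = 1179/20.
∫_0^3 v(x) φ(x) dx = ∫_0^3 (3*x^4 - 7*x^3 - 4*x^2 - 6*x) dx. Term by term:
  ∫_0^3 3*x^4 dx = 729/5;  ∫_0^3 -7*x^3 dx = -567/4;  ∫_0^3 -4*x^2 dx = -36;
  ∫_0^3 -6*x dx = -27.
Sum: 729/5 − 567/4 − 36 − 27 = -1179/20.
So RHS = -∫_0^3 v(x) φ(x) dx = 1179/20.
LHS = RHS, so the identity holds for this test φ.
Moreover u is smooth here and v(x) = u'(x) = -3*x**2 - 2*x - 2 pointwise, so the identity holds for every test function. Hence v is the weak derivative of u.


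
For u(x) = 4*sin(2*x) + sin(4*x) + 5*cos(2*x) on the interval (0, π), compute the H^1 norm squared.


||u||_{H^1(0,π)}^2 = 111*π

u'(x) = -10*sin(2*x) + 8*cos(2*x) + 4*cos(4*x).
Expand u² and (u')² and integrate term by term on (0, π), using: for integers n ≥ 1, ∫_0^π sin²(nx) dx = ∫_0^π cos²(nx) dx = π/2; for n ≠ n', ∫_0^π sin(nx)sin(n'x) dx = ∫_0^π cos(nx)cos(n'x) dx = 0; and by product-to-sum, ∫_0^π sin(nx)cos(n'x) dx = ½∫_0^π [sin((n+n')x) + sin((n−n')x)] dx, which is 0 when n+n' is even and 2n/(n²−n'²) when n+n' is odd (it need not vanish on (0, π)).
  u² squared terms: (4)²·∫sin(2x)² dx = 16·π/2 = 8*π;  (5)²·∫cos(2x)² dx = 25·π/2 = 25*π/2;  (1)²·∫sin(4x)² dx = 1·π/2 = π/2.
  u² cross terms: 2·(4)·(5)·∫sin(2x)·cos(2x) dx = 40·(0) = 0;  2·(4)·(1)·∫sin(2x)·sin(4x) dx = 8·(0) = 0;  2·(5)·(1)·∫cos(2x)·sin(4x) dx = 10·(0) = 0.
  So ∫_0^π u² dx = 8*π + 25*π/2 + π/2 + 0 + 0 + 0 = 21*π.
  (u')² squared terms: (-10)²·∫sin(2x)² dx = 100·π/2 = 50*π;  (4)²·∫cos(4x)² dx = 16·π/2 = 8*π;  (8)²·∫cos(2x)² dx = 64·π/2 = 32*π.
  (u')² cross terms: 2·(-10)·(4)·∫sin(2x)·cos(4x) dx = -80·(0) = 0;  2·(-10)·(8)·∫sin(2x)·cos(2x) dx = -160·(0) = 0;  2·(4)·(8)·∫cos(4x)·cos(2x) dx = 64·(0) = 0.
  So ∫_0^π (u')² dx = 50*π + 8*π + 32*π + 0 + 0 + 0 = 90*π.
||u||_{H^1}^2 = (21*π) + (90*π) = 111*π.


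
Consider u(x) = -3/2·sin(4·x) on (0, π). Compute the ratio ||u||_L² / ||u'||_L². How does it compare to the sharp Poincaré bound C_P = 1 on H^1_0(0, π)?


||u||_L² / ||u'||_L² = 1/4 < C_P = 1.

u(x) = -3/2·sin(4·x), so u'(x) = -6*cos(4*x).
Writing u(x) = A·sin(kπx/L) with A = -3/2 and k = 4, use ∫_0^L sin²(kπx/L) dx = L/2 and ∫_0^L cos²(kπx/L) dx = L/2.
u² = 9/4·sin²(4·x) and (u')² = 36·cos²(4·x), and each of sin², cos² integrates to L/2 = π/2 over (0, π).
∫_0^π u² dx = 9*π/8, so ||u||_L² = 3*sqrt(2)*sqrt(π)/4.
∫_0^π (u')² dx = 18*π, so ||u'||_L² = 3*sqrt(2)*sqrt(π).
Ratio ||u||_L² / ||u'||_L² = 1/4.
Sharp Poincaré constant on H^1_0(0, π) is C_P = L/π = 1, achieved by sin(x).
This is the k = 4 harmonic; the ratio L/(kπ) is strictly less than C_P = L/π, consistent with the sharp inequality ||u||_L² ≤ C_P ||u'||_L².


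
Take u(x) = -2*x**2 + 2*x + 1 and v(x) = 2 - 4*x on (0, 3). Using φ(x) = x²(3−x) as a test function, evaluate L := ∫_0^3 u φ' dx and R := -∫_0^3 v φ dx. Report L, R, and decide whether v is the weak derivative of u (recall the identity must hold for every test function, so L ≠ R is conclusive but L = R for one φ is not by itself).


LHS = 351/10, RHS = 351/10. Yes, v = u' weakly.

u(x) = -2*x**2 + 2*x + 1, classical derivative u'(x) = 2 - 4*x.
φ(x) = x²(3−x), so φ'(x) = 3*x*(2 - x).
Note φ(0) = φ(3) = 0, so the boundary term u·φ vanishes.
LHS = ∫_0^3 u(x) φ'(x) dx = ∫_0^3 (6*x^4 - 18*x^3 + 9*x^2 + 6*x) dx. Term by term:
  ∫_0^3 6*x^4 dx = 1458/5;  ∫_0^3 -18*x^3 dx = -729/2;  ∫_0^3 9*x^2 dx = 81;
  ∫_0^3 6*x dx = 27.
Sum: 1458/5 − 729/2 + 81 + 27 = 351/10.
So LHS = 351/10.
∫_0^3 v(x) φ(x) dx = ∫_0^3 (4*x^4 - 14*x^3 + 6*x^2) dx. Term by term:
  ∫_0^3 4*x^4 dx = 972/5;  ∫_0^3 -14*x^3 dx = -567/2;  ∫_0^3 6*x^2 dx = 54.
Sum: 972/5 − 567/2 + 54 = -351/10.
So RHS = -∫_0^3 v(x) φ(x) dx = 351/10.
LHS = RHS, so the identity holds for this test φ.
Moreover u is smooth here and v(x) = u'(x) = 2 - 4*x pointwise, so the identity holds for every test function. Hence v is the weak derivative of u.


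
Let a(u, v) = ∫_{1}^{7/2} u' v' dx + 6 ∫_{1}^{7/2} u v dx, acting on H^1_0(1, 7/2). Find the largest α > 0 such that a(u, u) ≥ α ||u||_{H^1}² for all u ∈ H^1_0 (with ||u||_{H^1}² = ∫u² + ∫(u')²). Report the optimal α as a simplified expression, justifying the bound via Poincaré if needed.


α = 1

Coercivity of a(·,·) on H^1_0(1, 7/2) means a(u, u) ≥ α ||u||_{H^1}² for every u ∈ H^1_0.
The interval has length L = 5/2, and Poincaré/coercivity depend only on L. Here a(u, u) = ∫(u')² + (6)·∫u².
Here c = 6 ≥ 1, so a(u,u) = ∫(u')² + c∫u² ≥ ∫(u')² + ∫u² = ||u||_{H^1}², i.e. α = 1 works. No larger α is possible: a(u,u) ≥ α||u||_{H^1}² means (1−α)∫(u')² ≥ (α−c)∫u², and for the modes u_n = sin(nπ(x−x₀)/L) (x₀ the left endpoint) one has ∫u_n²/∫(u_n')² = (L/(nπ))² → 0, so a(u_n,u_n)/||u_n||_{H^1}² → 1. Hence the optimal constant is α = 1.
Therefore α = 1.


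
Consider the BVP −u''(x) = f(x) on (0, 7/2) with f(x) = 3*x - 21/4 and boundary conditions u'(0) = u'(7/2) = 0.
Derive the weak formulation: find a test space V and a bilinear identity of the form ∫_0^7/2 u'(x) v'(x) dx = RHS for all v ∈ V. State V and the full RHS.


V = H^1(0, 7/2) (no boundary constraint on v; u is determined up to an additive constant); weak form: ∫_0^7/2 u'v' dx = ∫_0^7/2 (3*x - 21/4) v dx for all v ∈ V.

Multiply both sides by a test function v and integrate from 0 to 7/2:
  ∫_0^7/2 −u''(x) v(x) dx = ∫_0^7/2 f(x) v(x) dx.
Integrate the LHS by parts once:
  ∫_0^7/2 −u'' v dx = −[u'(x) v(x)]_0^7/2 + ∫_0^7/2 u'(x) v'(x) dx.
Thus ∫_0^7/2 u'(x) v'(x) dx = ∫_0^7/2 f(x) v(x) dx + [u'(x) v(x)]_0^7/2.
Choose V so that boundary terms are either known or forced to vanish.
u has homogeneous Neumann: u'(0) = u'(7/2) = 0. So [u' v]_0^7/2 = 0·v(7/2) − 0·v(0) = 0 for any v; take V = H^1(0, 7/2).
Weak formulation: find u (satisfying any essential BC) such that ∫_0^7/2 u'(x) v'(x) dx = ∫_0^7/2 f v dx for all v ∈ V (homogeneous Neumann, so boundary terms vanish).
Substituting f(x) = 3*x - 21/4, the right-hand side is ∫_0^7/2 (3*x - 21/4) v dx.
Compatibility check (pure Neumann): taking v ≡ 1 ∈ V gives 0 = ∫_0^7/2 f dx + (0) − (0), i.e. ∫_0^7/2 f dx must equal u'(0) − u'(7/2) = 0. Indeed ∫_0^7/2 (3*x - 21/4) dx = 0, so the data are compatible. The solution is then unique only up to an additive constant (fix it e.g. by requiring ∫_0^7/2 u dx = 0).


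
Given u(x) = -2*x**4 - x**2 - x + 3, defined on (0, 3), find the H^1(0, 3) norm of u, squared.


||u||_{H^1}^2 = 2231337/70

The H^1 norm (squared) on an interval (0, L) is
  ||u||_{H^1}^2 = ∫_0^L u(x)^2 dx + ∫_0^L u'(x)^2 dx.
Compute u'(x) = -8*x**3 - 2*x - 1.
Then u(x)^2 = 4*x**8 + 4*x**6 + 4*x**5 - 11*x**4 + 2*x**3 - 5*x**2 - 6*x + 9 and u'(x)^2 = 64*x**6 + 32*x**4 + 16*x**3 + 4*x**2 + 4*x + 1.
Integrate each monomial from 0 to 3 using ∫_0^3 c·x^n dx = c·3^(n+1)/(n+1):
  ∫_0^3 u(x)^2 dx = ∫_0^3 (4*x^8 + 4*x^6 + 4*x^5 - 11*x^4 + 2*x^3 - 5*x^2 - 6*x + 9) dx. Term by term:
    ∫_0^3 4*x^8 dx = 8748;  ∫_0^3 4*x^6 dx = 8748/7;  ∫_0^3 4*x^5 dx = 486;
    ∫_0^3 -11*x^4 dx = -2673/5;  ∫_0^3 2*x^3 dx = 81/2;  ∫_0^3 -5*x^2 dx = -45;
    ∫_0^3 -6*x dx = -27;  ∫_0^3 9 dx = 27.
  Sum: 8748 + 8748/7 + 486 − 2673/5 + 81/2 − 45 − 27 + 27 = 696123/70.
  ∫_0^3 u'(x)^2 dx = ∫_0^3 (64*x^6 + 32*x^4 + 16*x^3 + 4*x^2 + 4*x + 1) dx. Term by term:
    ∫_0^3 64*x^6 dx = 139968/7;  ∫_0^3 32*x^4 dx = 7776/5;  ∫_0^3 16*x^3 dx = 324;
    ∫_0^3 4*x^2 dx = 36;  ∫_0^3 4*x dx = 18;  ∫_0^3 1 dx = 3.
  Sum: 139968/7 + 7776/5 + 324 + 36 + 18 + 3 = 767607/35.
Adding: ||u||_{H^1}^2 = 696123/70 + 767607/35 = 2231337/70.


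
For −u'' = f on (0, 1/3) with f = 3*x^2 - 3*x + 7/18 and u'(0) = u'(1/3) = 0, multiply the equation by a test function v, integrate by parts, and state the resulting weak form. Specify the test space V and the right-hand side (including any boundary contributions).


V = H^1(0, 1/3) (no boundary constraint on v; u is determined up to an additive constant); weak form: ∫_0^1/3 u'v' dx = ∫_0^1/3 (3*x^2 - 3*x + 7/18) v dx for all v ∈ V.

Multiply both sides by a test function v and integrate from 0 to 1/3:
  ∫_0^1/3 −u''(x) v(x) dx = ∫_0^1/3 f(x) v(x) dx.
Integrate the LHS by parts once:
  ∫_0^1/3 −u'' v dx = −[u'(x) v(x)]_0^1/3 + ∫_0^1/3 u'(x) v'(x) dx.
Thus ∫_0^1/3 u'(x) v'(x) dx = ∫_0^1/3 f(x) v(x) dx + [u'(x) v(x)]_0^1/3.
Choose V so that boundary terms are either known or forced to vanish.
u has homogeneous Neumann: u'(0) = u'(1/3) = 0. So [u' v]_0^1/3 = 0·v(1/3) − 0·v(0) = 0 for any v; take V = H^1(0, 1/3).
Weak formulation: find u (satisfying any essential BC) such that ∫_0^1/3 u'(x) v'(x) dx = ∫_0^1/3 f v dx for all v ∈ V (homogeneous Neumann, so boundary terms vanish).
Substituting f(x) = 3*x^2 - 3*x + 7/18, the right-hand side is ∫_0^1/3 (3*x^2 - 3*x + 7/18) v dx.
Compatibility check (pure Neumann): taking v ≡ 1 ∈ V gives 0 = ∫_0^1/3 f dx + (0) − (0), i.e. ∫_0^1/3 f dx must equal u'(0) − u'(1/3) = 0. Indeed ∫_0^1/3 (3*x^2 - 3*x + 7/18) dx = 0, so the data are compatible. The solution is then unique only up to an additive constant (fix it e.g. by requiring ∫_0^1/3 u dx = 0).


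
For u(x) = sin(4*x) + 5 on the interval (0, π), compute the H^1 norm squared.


||u||_{H^1(0,π)}^2 = 67*π/2

u'(x) = 4*cos(4*x).
Expand u² and (u')² and integrate term by term on (0, π), using: for integers n ≥ 1, ∫_0^π sin²(nx) dx = ∫_0^π cos²(nx) dx = π/2; for n ≠ n', ∫_0^π sin(nx)sin(n'x) dx = ∫_0^π cos(nx)cos(n'x) dx = 0; and by product-to-sum, ∫_0^π sin(nx)cos(n'x) dx = ½∫_0^π [sin((n+n')x) + sin((n−n')x)] dx, which is 0 when n+n' is even and 2n/(n²−n'²) when n+n' is odd (it need not vanish on (0, π)). For the constant mode: ∫_0^π 1 dx = π, ∫_0^π cos(nx) dx = 0, ∫_0^π sin(nx) dx = (1−(−1)^n)/n.
  u² squared terms: (5)²·∫1 dx = 25·π = 25*π;  (1)²·∫sin(4x)² dx = 1·π/2 = π/2.
  u² cross terms: 2·(5)·(1)·∫1·sin(4x) dx = 10·(0) = 0.
  So ∫_0^π u² dx = 25*π + π/2 + 0 = 51*π/2.
  (u')² squared terms: (4)²·∫cos(4x)² dx = 16·π/2 = 8*π.
  So ∫_0^π (u')² dx = 8*π.
||u||_{H^1}^2 = (51*π/2) + (8*π) = 67*π/2.


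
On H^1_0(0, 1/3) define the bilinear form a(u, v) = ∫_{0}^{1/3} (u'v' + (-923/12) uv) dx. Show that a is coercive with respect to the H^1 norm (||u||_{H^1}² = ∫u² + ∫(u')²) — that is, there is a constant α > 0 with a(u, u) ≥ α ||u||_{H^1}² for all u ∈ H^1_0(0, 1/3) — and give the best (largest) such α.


α = (-923 + 108*π^2)/(12*(1 + 9*π^2))

Coercivity of a(·,·) on H^1_0(0, 1/3) means a(u, u) ≥ α ||u||_{H^1}² for every u ∈ H^1_0.
The interval has length L = 1/3, and Poincaré/coercivity depend only on L. Here a(u, u) = ∫(u')² + (-923/12)·∫u².
Here c = -923/12 < 0 with |c| < (π/L)² = 9*π^2, so coercivity still holds. The condition a(u,u) ≥ α||u||_{H^1}² reads (1−α)∫(u')² ≥ (α−c)∫u². Any admissible α is ≤ 1 (rapidly oscillating u have ∫u²/∫(u')² → 0), and α = 1 would force 0 ≥ (1−c)∫u², impossible since c < 1; so 1−α > 0. By the sharp Poincaré inequality on H^1_0 of an interval of length L, ∫(u')² ≥ (π/L)²∫u² with equality for the first sine mode sin(π(x−x₀)/L) (x₀ the left endpoint), so the inequality holds for all u iff (1−α)(π/L)² ≥ α − c, i.e. α ≤ ((π/L)² + c)/((π/L)² + 1) = (1 + c(L/π)²)/(1 + (L/π)²). (Direct route, valid since c ≤ 0: Poincaré gives c∫u² ≥ c(L/π)²∫(u')², so a(u,u) ≥ (1 + c(L/π)²)∫(u')², while ||u||_{H^1}² ≤ (1 + (L/π)²)∫(u')²; dividing yields the same α.) With (π/L)² = 9*π^2 and c = -923/12, the largest admissible constant is α = ((π/L)² + c)/((π/L)² + 1).
Simplifying, α = (-923 + 108*π^2)/(12*(1 + 9*π^2)).


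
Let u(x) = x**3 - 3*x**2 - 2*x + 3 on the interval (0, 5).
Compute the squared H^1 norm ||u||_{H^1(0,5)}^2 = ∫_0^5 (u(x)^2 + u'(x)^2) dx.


||u||_{H^1}^2 = 88405/42

The H^1 norm (squared) on an interval (0, L) is
  ||u||_{H^1}^2 = ∫_0^L u(x)^2 dx + ∫_0^L u'(x)^2 dx.
Compute u'(x) = 3*x**2 - 6*x - 2.
Then u(x)^2 = x**6 - 6*x**5 + 5*x**4 + 18*x**3 - 14*x**2 - 12*x + 9 and u'(x)^2 = 9*x**4 - 36*x**3 + 24*x**2 + 24*x + 4.
Integrate each monomial from 0 to 5 using ∫_0^5 c·x^n dx = c·5^(n+1)/(n+1):
  ∫_0^5 u(x)^2 dx = ∫_0^5 (x^6 - 6*x^5 + 5*x^4 + 18*x^3 - 14*x^2 - 12*x + 9) dx. Term by term:
    ∫_0^5 x^6 dx = 78125/7;  ∫_0^5 -6*x^5 dx = -15625;  ∫_0^5 5*x^4 dx = 3125;
    ∫_0^5 18*x^3 dx = 5625/2;  ∫_0^5 -14*x^2 dx = -1750/3;  ∫_0^5 -12*x dx = -150;
    ∫_0^5 9 dx = 45.
  Sum: 78125/7 − 15625 + 3125 + 5625/2 − 1750/3 − 150 + 45 = 32965/42.
  ∫_0^5 u'(x)^2 dx = ∫_0^5 (9*x^4 - 36*x^3 + 24*x^2 + 24*x + 4) dx. Term by term:
    ∫_0^5 9*x^4 dx = 5625;  ∫_0^5 -36*x^3 dx = -5625;  ∫_0^5 24*x^2 dx = 1000;
    ∫_0^5 24*x dx = 300;  ∫_0^5 4 dx = 20.
  Sum: 5625 − 5625 + 1000 + 300 + 20 = 1320.
Adding: ||u||_{H^1}^2 = 32965/42 + 1320 = 88405/42.


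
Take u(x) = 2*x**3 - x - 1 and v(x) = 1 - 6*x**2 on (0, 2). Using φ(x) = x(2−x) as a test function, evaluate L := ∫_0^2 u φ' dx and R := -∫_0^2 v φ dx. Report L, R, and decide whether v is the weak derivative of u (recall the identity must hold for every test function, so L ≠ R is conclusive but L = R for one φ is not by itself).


LHS = -124/15, RHS = 124/15. No, v is not the weak derivative of u.

u(x) = 2*x**3 - x - 1, classical derivative u'(x) = 6*x**2 - 1.
φ(x) = x(2−x), so φ'(x) = 2 - 2*x.
Note φ(0) = φ(2) = 0, so the boundary term u·φ vanishes.
LHS = ∫_0^2 u(x) φ'(x) dx = ∫_0^2 (-4*x^4 + 4*x^3 + 2*x^2 - 2) dx. Term by term:
  ∫_0^2 -4*x^4 dx = -128/5;  ∫_0^2 4*x^3 dx = 16;  ∫_0^2 2*x^2 dx = 16/3;
  ∫_0^2 -2 dx = -4.
Sum: -128/5 + 16 + 16/3 − 4 = -124/15.
So LHS = -124/15.
∫_0^2 v(x) φ(x) dx = ∫_0^2 (6*x^4 - 12*x^3 - x^2 + 2*x) dx. Term by term:
  ∫_0^2 6*x^4 dx = 192/5;  ∫_0^2 -12*x^3 dx = -48;  ∫_0^2 -x^2 dx = -8/3;
  ∫_0^2 2*x dx = 4.
Sum: 192/5 − 48 − 8/3 + 4 = -124/15.
So RHS = -∫_0^2 v(x) φ(x) dx = 124/15.
LHS − RHS = -248/15 ≠ 0, so the identity fails.
(For a valid weak derivative the identity must hold for EVERY test function, in particular this one. The failure shows v is NOT the weak derivative of u.)
Correct weak derivative would be u'(x) = 6*x**2 - 1.


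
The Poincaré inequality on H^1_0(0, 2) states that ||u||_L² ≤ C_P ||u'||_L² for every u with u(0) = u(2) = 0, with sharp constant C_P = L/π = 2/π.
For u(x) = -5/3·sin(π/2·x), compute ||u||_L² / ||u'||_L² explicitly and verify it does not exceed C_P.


||u||_L² / ||u'||_L² = 2/π = C_P.

u(x) = -5/3·sin(π/2·x), so u'(x) = -5*π*cos(π*x/2)/6.
Writing u(x) = A·sin(kπx/L) with A = -5/3 and k = 1, use ∫_0^L sin²(kπx/L) dx = L/2 and ∫_0^L cos²(kπx/L) dx = L/2.
u² = 25/9·sin²(π/2·x) and (u')² = 25*π^2/36·cos²(π/2·x), and each of sin², cos² integrates to L/2 = 1 over (0, 2).
∫_0^2 u² dx = 25/9, so ||u||_L² = 5/3.
∫_0^2 (u')² dx = 25*π^2/36, so ||u'||_L² = 5*π/6.
Ratio ||u||_L² / ||u'||_L² = 2/π.
Sharp Poincaré constant on H^1_0(0, 2) is C_P = L/π = 2/π, achieved by sin(π/2·x).
This is the k = 1 eigenfunction (up to amplitude), so the ratio equals the sharp Poincaré constant exactly.


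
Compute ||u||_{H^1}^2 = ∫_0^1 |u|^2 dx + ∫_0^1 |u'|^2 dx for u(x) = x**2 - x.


||u||_{H^1}^2 = 11/30

The H^1 norm (squared) on an interval (0, L) is
  ||u||_{H^1}^2 = ∫_0^L u(x)^2 dx + ∫_0^L u'(x)^2 dx.
Compute u'(x) = 2*x - 1.
Then u(x)^2 = x**4 - 2*x**3 + x**2 and u'(x)^2 = 4*x**2 - 4*x + 1.
Integrate each monomial from 0 to 1 using ∫_0^1 c·x^n dx = c·1^(n+1)/(n+1):
  ∫_0^1 u(x)^2 dx = ∫_0^1 (x^4 - 2*x^3 + x^2) dx. Term by term:
    ∫_0^1 x^4 dx = 1/5;  ∫_0^1 -2*x^3 dx = -1/2;  ∫_0^1 x^2 dx = 1/3.
  Sum: 1/5 − 1/2 + 1/3 = 1/30.
  ∫_0^1 u'(x)^2 dx = ∫_0^1 (4*x^2 - 4*x + 1) dx. Term by term:
    ∫_0^1 4*x^2 dx = 4/3;  ∫_0^1 -4*x dx = -2;  ∫_0^1 1 dx = 1.
  Sum: 4/3 − 2 + 1 = 1/3.
Adding: ||u||_{H^1}^2 = 1/30 + 1/3 = 11/30.


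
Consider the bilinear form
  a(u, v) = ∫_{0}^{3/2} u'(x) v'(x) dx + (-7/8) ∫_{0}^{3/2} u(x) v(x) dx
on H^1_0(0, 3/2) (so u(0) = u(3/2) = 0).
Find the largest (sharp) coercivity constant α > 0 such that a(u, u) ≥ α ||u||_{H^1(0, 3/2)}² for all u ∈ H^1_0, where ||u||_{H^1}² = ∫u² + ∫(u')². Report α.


α = (-63 + 32*π^2)/(8*(9 + 4*π^2))

Coercivity of a(·,·) on H^1_0(0, 3/2) means a(u, u) ≥ α ||u||_{H^1}² for every u ∈ H^1_0.
The interval has length L = 3/2, and Poincaré/coercivity depend only on L. Here a(u, u) = ∫(u')² + (-7/8)·∫u².
Here c = -7/8 < 0 with |c| < (π/L)² = 4*π^2/9, so coercivity still holds. The condition a(u,u) ≥ α||u||_{H^1}² reads (1−α)∫(u')² ≥ (α−c)∫u². Any admissible α is ≤ 1 (rapidly oscillating u have ∫u²/∫(u')² → 0), and α = 1 would force 0 ≥ (1−c)∫u², impossible since c < 1; so 1−α > 0. By the sharp Poincaré inequality on H^1_0 of an interval of length L, ∫(u')² ≥ (π/L)²∫u² with equality for the first sine mode sin(π(x−x₀)/L) (x₀ the left endpoint), so the inequality holds for all u iff (1−α)(π/L)² ≥ α − c, i.e. α ≤ ((π/L)² + c)/((π/L)² + 1) = (1 + c(L/π)²)/(1 + (L/π)²). (Direct route, valid since c ≤ 0: Poincaré gives c∫u² ≥ c(L/π)²∫(u')², so a(u,u) ≥ (1 + c(L/π)²)∫(u')², while ||u||_{H^1}² ≤ (1 + (L/π)²)∫(u')²; dividing yields the same α.) With (π/L)² = 4*π^2/9 and c = -7/8, the largest admissible constant is α = ((π/L)² + c)/((π/L)² + 1).
Simplifying, α = (-63 + 32*π^2)/(8*(9 + 4*π^2)).


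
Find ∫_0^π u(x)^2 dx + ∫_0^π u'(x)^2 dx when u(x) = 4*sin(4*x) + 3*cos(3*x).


||u||_{H^1(0,π)}^2 = 1920/7 + 181*π

u'(x) = -9*sin(3*x) + 16*cos(4*x).
Expand u² and (u')² and integrate term by term on (0, π), using: for integers n ≥ 1, ∫_0^π sin²(nx) dx = ∫_0^π cos²(nx) dx = π/2; for n ≠ n', ∫_0^π sin(nx)sin(n'x) dx = ∫_0^π cos(nx)cos(n'x) dx = 0; and by product-to-sum, ∫_0^π sin(nx)cos(n'x) dx = ½∫_0^π [sin((n+n')x) + sin((n−n')x)] dx, which is 0 when n+n' is even and 2n/(n²−n'²) when n+n' is odd (it need not vanish on (0, π)).
  u² squared terms: (3)²·∫cos(3x)² dx = 9·π/2 = 9*π/2;  (4)²·∫sin(4x)² dx = 16·π/2 = 8*π.
  u² cross terms: 2·(3)·(4)·∫cos(3x)·sin(4x) dx = 24·(8/7) = 192/7.
  So ∫_0^π u² dx = 9*π/2 + 8*π + 192/7 = 192/7 + 25*π/2.
  (u')² squared terms: (-9)²·∫sin(3x)² dx = 81·π/2 = 81*π/2;  (16)²·∫cos(4x)² dx = 256·π/2 = 128*π.
  (u')² cross terms: 2·(-9)·(16)·∫sin(3x)·cos(4x) dx = -288·(-6/7) = 1728/7.
  So ∫_0^π (u')² dx = 81*π/2 + 128*π + 1728/7 = 1728/7 + 337*π/2.
||u||_{H^1}^2 = (192/7 + 25*π/2) + (1728/7 + 337*π/2) = 1920/7 + 181*π.


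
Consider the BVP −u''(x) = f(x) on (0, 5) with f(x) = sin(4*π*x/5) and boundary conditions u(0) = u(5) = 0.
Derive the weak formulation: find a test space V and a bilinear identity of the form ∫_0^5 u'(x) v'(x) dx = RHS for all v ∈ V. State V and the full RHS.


V = H^1_0(0, 5) (so v(0) = v(5) = 0); weak form: ∫_0^5 u'v' dx = ∫_0^5 (sin(4*π*x/5)) v dx for all v ∈ V.

Multiply both sides by a test function v and integrate from 0 to 5:
  ∫_0^5 −u''(x) v(x) dx = ∫_0^5 f(x) v(x) dx.
Integrate the LHS by parts once:
  ∫_0^5 −u'' v dx = −[u'(x) v(x)]_0^5 + ∫_0^5 u'(x) v'(x) dx.
Thus ∫_0^5 u'(x) v'(x) dx = ∫_0^5 f(x) v(x) dx + [u'(x) v(x)]_0^5.
Choose V so that boundary terms are either known or forced to vanish.
u is Dirichlet: u(0) = u(5) = 0. Let V = H^1_0(0, 5); then v(0) = v(5) = 0, and [u' v]_0^5 = 0.
Weak formulation: find u (satisfying any essential BC) such that ∫_0^5 u'(x) v'(x) dx = ∫_0^5 f v dx for all v ∈ V.
Substituting f(x) = sin(4*π*x/5), the right-hand side is ∫_0^5 (sin(4*π*x/5)) v dx.


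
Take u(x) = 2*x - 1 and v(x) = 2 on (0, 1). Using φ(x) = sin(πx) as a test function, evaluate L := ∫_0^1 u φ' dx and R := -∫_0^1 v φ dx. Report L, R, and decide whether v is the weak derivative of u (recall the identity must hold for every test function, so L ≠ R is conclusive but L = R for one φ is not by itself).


LHS = -4/π, RHS = -4/π. Yes, v = u' weakly.

u(x) = 2*x - 1, classical derivative u'(x) = 2.
φ(x) = sin(πx), so φ'(x) = π*cos(π*x).
Note φ(0) = φ(1) = 0, so the boundary term u·φ vanishes.
LHS = ∫_0^1 u(x) φ'(x) dx = ∫_0^1 (2*π*x*cos(π*x) - π*cos(π*x)) dx. Term by term:
  ∫_0^1 -π*cos(π*x) dx = 0;  ∫_0^1 2*π*x*cos(π*x) dx = -4/π.
Sum: 0 − 4/π = -4/π.
So LHS = -4/π.
∫_0^1 v(x) φ(x) dx = ∫_0^1 (2*sin(π*x)) dx. Term by term:
  ∫_0^1 2*sin(π*x) dx = 4/π.
So RHS = -∫_0^1 v(x) φ(x) dx = -4/π.
LHS = RHS, so the identity holds for this test φ.
Moreover u is smooth here and v(x) = u'(x) = 2 pointwise, so the identity holds for every test function. Hence v is the weak derivative of u.


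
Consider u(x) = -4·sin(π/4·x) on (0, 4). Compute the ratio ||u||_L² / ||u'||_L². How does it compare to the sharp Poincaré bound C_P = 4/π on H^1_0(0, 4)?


||u||_L² / ||u'||_L² = 4/π = C_P.

u(x) = -4·sin(π/4·x), so u'(x) = -π*cos(π*x/4).
Writing u(x) = A·sin(kπx/L) with A = -4 and k = 1, use ∫_0^L sin²(kπx/L) dx = L/2 and ∫_0^L cos²(kπx/L) dx = L/2.
u² = 16·sin²(π/4·x) and (u')² = π^2·cos²(π/4·x), and each of sin², cos² integrates to L/2 = 2 over (0, 4).
∫_0^4 u² dx = 32, so ||u||_L² = 4*sqrt(2).
∫_0^4 (u')² dx = 2*π^2, so ||u'||_L² = sqrt(2)*π.
Ratio ||u||_L² / ||u'||_L² = 4/π.
Sharp Poincaré constant on H^1_0(0, 4) is C_P = L/π = 4/π, achieved by sin(π/4·x).
This is the k = 1 eigenfunction (up to amplitude), so the ratio equals the sharp Poincaré constant exactly.


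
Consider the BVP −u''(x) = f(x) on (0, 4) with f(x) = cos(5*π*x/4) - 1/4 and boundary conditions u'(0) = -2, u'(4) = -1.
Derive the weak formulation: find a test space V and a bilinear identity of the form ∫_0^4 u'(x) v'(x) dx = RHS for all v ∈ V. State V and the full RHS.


V = H^1(0, 4) (v unrestricted at boundary; u is determined up to an additive constant); weak form: ∫_0^4 u'v' dx = ∫_0^4 (cos(5*π*x/4) - 1/4) v dx − v(4) + 2·v(0) for all v ∈ V.

Multiply both sides by a test function v and integrate from 0 to 4:
  ∫_0^4 −u''(x) v(x) dx = ∫_0^4 f(x) v(x) dx.
Integrate the LHS by parts once:
  ∫_0^4 −u'' v dx = −[u'(x) v(x)]_0^4 + ∫_0^4 u'(x) v'(x) dx.
Thus ∫_0^4 u'(x) v'(x) dx = ∫_0^4 f(x) v(x) dx + [u'(x) v(x)]_0^4.
Choose V so that boundary terms are either known or forced to vanish.
u has inhomogeneous Neumann u'(0) = -2, u'(4) = -1. [u' v]_0^4 = (-1)·v(4) − (-2)·v(0) = − v(4) + 2·v(0). Take V = H^1(0, 4); boundary term becomes part of RHS.
Weak formulation: find u (satisfying any essential BC) such that ∫_0^4 u'(x) v'(x) dx = ∫_0^4 f v dx − v(4) + 2·v(0) for all v ∈ V (Neumann data are natural BCs: they enter the RHS as boundary terms).
Substituting f(x) = cos(5*π*x/4) - 1/4, the right-hand side is ∫_0^4 (cos(5*π*x/4) - 1/4) v dx − v(4) + 2·v(0).
Compatibility check (pure Neumann): taking v ≡ 1 ∈ V gives 0 = ∫_0^4 f dx + (-1) − (-2), i.e. ∫_0^4 f dx must equal u'(0) − u'(4) = -1. Indeed ∫_0^4 (cos(5*π*x/4) - 1/4) dx = -1, so the data are compatible. The solution is then unique only up to an additive constant (fix it e.g. by requiring ∫_0^4 u dx = 0).


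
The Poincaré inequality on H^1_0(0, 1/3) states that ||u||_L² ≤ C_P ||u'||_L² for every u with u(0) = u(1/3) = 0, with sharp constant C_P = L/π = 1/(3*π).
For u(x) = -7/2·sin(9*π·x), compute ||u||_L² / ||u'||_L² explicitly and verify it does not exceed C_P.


||u||_L² / ||u'||_L² = 1/(9*π) < C_P = 1/(3*π).

u(x) = -7/2·sin(9*π·x), so u'(x) = -63*π*cos(9*π*x)/2.
Writing u(x) = A·sin(kπx/L) with A = -7/2 and k = 3, use ∫_0^L sin²(kπx/L) dx = L/2 and ∫_0^L cos²(kπx/L) dx = L/2.
u² = 49/4·sin²(9*π·x) and (u')² = 3969*π^2/4·cos²(9*π·x), and each of sin², cos² integrates to L/2 = 1/6 over (0, 1/3).
∫_0^1/3 u² dx = 49/24, so ||u||_L² = 7*sqrt(6)/12.
∫_0^1/3 (u')² dx = 1323*π^2/8, so ||u'||_L² = 21*sqrt(6)*π/4.
Ratio ||u||_L² / ||u'||_L² = 1/(9*π).
Sharp Poincaré constant on H^1_0(0, 1/3) is C_P = L/π = 1/(3*π), achieved by sin(3*π·x).
This is the k = 3 harmonic; the ratio L/(kπ) is strictly less than C_P = L/π, consistent with the sharp inequality ||u||_L² ≤ C_P ||u'||_L².


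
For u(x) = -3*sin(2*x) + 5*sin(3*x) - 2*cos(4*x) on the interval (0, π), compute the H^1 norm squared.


||u||_{H^1(0,π)}^2 = 2040/7 + 363*π/2

u'(x) = 8*sin(4*x) - 6*cos(2*x) + 15*cos(3*x).
Expand u² and (u')² and integrate term by term on (0, π), using: for integers n ≥ 1, ∫_0^π sin²(nx) dx = ∫_0^π cos²(nx) dx = π/2; for n ≠ n', ∫_0^π sin(nx)sin(n'x) dx = ∫_0^π cos(nx)cos(n'x) dx = 0; and by product-to-sum, ∫_0^π sin(nx)cos(n'x) dx = ½∫_0^π [sin((n+n')x) + sin((n−n')x)] dx, which is 0 when n+n' is even and 2n/(n²−n'²) when n+n' is odd (it need not vanish on (0, π)).
  u² squared terms: (-3)²·∫sin(2x)² dx = 9·π/2 = 9*π/2;  (-2)²·∫cos(4x)² dx = 4·π/2 = 2*π;  (5)²·∫sin(3x)² dx = 25·π/2 = 25*π/2.
  u² cross terms: 2·(-3)·(-2)·∫sin(2x)·cos(4x) dx = 12·(0) = 0;  2·(-3)·(5)·∫sin(2x)·sin(3x) dx = -30·(0) = 0;  2·(-2)·(5)·∫cos(4x)·sin(3x) dx = -20·(-6/7) = 120/7.
  So ∫_0^π u² dx = 9*π/2 + 2*π + 25*π/2 + 0 + 0 + 120/7 = 120/7 + 19*π.
  (u')² squared terms: (-6)²·∫cos(2x)² dx = 36·π/2 = 18*π;  (8)²·∫sin(4x)² dx = 64·π/2 = 32*π;  (15)²·∫cos(3x)² dx = 225·π/2 = 225*π/2.
  (u')² cross terms: 2·(-6)·(8)·∫cos(2x)·sin(4x) dx = -96·(0) = 0;  2·(-6)·(15)·∫cos(2x)·cos(3x) dx = -180·(0) = 0;  2·(8)·(15)·∫sin(4x)·cos(3x) dx = 240·(8/7) = 1920/7.
  So ∫_0^π (u')² dx = 18*π + 32*π + 225*π/2 + 0 + 0 + 1920/7 = 1920/7 + 325*π/2.
||u||_{H^1}^2 = (120/7 + 19*π) + (1920/7 + 325*π/2) = 2040/7 + 363*π/2.


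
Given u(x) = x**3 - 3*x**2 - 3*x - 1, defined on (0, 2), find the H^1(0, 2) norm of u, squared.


||u||_{H^1}^2 = 5008/35

The H^1 norm (squared) on an interval (0, L) is
  ||u||_{H^1}^2 = ∫_0^L u(x)^2 dx + ∫_0^L u'(x)^2 dx.
Compute u'(x) = 3*x**2 - 6*x - 3.
Then u(x)^2 = x**6 - 6*x**5 + 3*x**4 + 16*x**3 + 15*x**2 + 6*x + 1 and u'(x)^2 = 9*x**4 - 36*x**3 + 18*x**2 + 36*x + 9.
Integrate each monomial from 0 to 2 using ∫_0^2 c·x^n dx = c·2^(n+1)/(n+1):
  ∫_0^2 u(x)^2 dx = ∫_0^2 (x^6 - 6*x^5 + 3*x^4 + 16*x^3 + 15*x^2 + 6*x + 1) dx. Term by term:
    ∫_0^2 x^6 dx = 128/7;  ∫_0^2 -6*x^5 dx = -64;  ∫_0^2 3*x^4 dx = 96/5;
    ∫_0^2 16*x^3 dx = 64;  ∫_0^2 15*x^2 dx = 40;  ∫_0^2 6*x dx = 12;
    ∫_0^2 1 dx = 2.
  Sum: 128/7 − 64 + 96/5 + 64 + 40 + 12 + 2 = 3202/35.
  ∫_0^2 u'(x)^2 dx = ∫_0^2 (9*x^4 - 36*x^3 + 18*x^2 + 36*x + 9) dx. Term by term:
    ∫_0^2 9*x^4 dx = 288/5;  ∫_0^2 -36*x^3 dx = -144;  ∫_0^2 18*x^2 dx = 48;
    ∫_0^2 36*x dx = 72;  ∫_0^2 9 dx = 18.
  Sum: 288/5 − 144 + 48 + 72 + 18 = 258/5.
Adding: ||u||_{H^1}^2 = 3202/35 + 258/5 = 5008/35.


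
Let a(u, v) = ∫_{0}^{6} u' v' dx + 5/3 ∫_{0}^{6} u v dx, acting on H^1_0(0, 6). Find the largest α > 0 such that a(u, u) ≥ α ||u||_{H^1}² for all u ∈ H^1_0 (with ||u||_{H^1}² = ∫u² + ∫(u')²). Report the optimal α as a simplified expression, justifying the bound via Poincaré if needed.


α = 1

Coercivity of a(·,·) on H^1_0(0, 6) means a(u, u) ≥ α ||u||_{H^1}² for every u ∈ H^1_0.
The interval has length L = 6, and Poincaré/coercivity depend only on L. Here a(u, u) = ∫(u')² + (5/3)·∫u².
Here c = 5/3 ≥ 1, so a(u,u) = ∫(u')² + c∫u² ≥ ∫(u')² + ∫u² = ||u||_{H^1}², i.e. α = 1 works. No larger α is possible: a(u,u) ≥ α||u||_{H^1}² means (1−α)∫(u')² ≥ (α−c)∫u², and for the modes u_n = sin(nπ(x−x₀)/L) (x₀ the left endpoint) one has ∫u_n²/∫(u_n')² = (L/(nπ))² → 0, so a(u_n,u_n)/||u_n||_{H^1}² → 1. Hence the optimal constant is α = 1.
Therefore α = 1.


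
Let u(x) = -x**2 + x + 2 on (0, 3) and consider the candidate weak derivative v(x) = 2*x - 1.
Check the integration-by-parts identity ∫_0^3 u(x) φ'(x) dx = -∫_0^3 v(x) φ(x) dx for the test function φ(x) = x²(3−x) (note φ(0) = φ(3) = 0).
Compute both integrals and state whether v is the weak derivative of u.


LHS = 351/20, RHS = -351/20. No, v is not the weak derivative of u.

u(x) = -x**2 + x + 2, classical derivative u'(x) = 1 - 2*x.
φ(x) = x²(3−x), so φ'(x) = 3*x*(2 - x).
Note φ(0) = φ(3) = 0, so the boundary term u·φ vanishes.
LHS = ∫_0^3 u(x) φ'(x) dx = ∫_0^3 (3*x^4 - 9*x^3 + 12*x) dx. Term by term:
  ∫_0^3 3*x^4 dx = 729/5;  ∫_0^3 -9*x^3 dx = -729/4;  ∫_0^3 12*x dx = 54.
Sum: 729/5 − 729/4 + 54 = 351/20.
So LHS = 351/20.
∫_0^3 v(x) φ(x) dx = ∫_0^3 (-2*x^4 + 7*x^3 - 3*x^2) dx. Term by term:
  ∫_0^3 -2*x^4 dx = -486/5;  ∫_0^3 7*x^3 dx = 567/4;  ∫_0^3 -3*x^2 dx = -27.
Sum: -486/5 + 567/4 − 27 = 351/20.
So RHS = -∫_0^3 v(x) φ(x) dx = -351/20.
LHS − RHS = 351/10 ≠ 0, so the identity fails.
(For a valid weak derivative the identity must hold for EVERY test function, in particular this one. The failure shows v is NOT the weak derivative of u.)
Correct weak derivative would be u'(x) = 1 - 2*x.


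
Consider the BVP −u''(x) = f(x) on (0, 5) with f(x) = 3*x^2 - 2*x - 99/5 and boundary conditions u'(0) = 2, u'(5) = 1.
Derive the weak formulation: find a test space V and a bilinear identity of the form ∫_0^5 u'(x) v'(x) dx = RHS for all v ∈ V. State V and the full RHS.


V = H^1(0, 5) (v unrestricted at boundary; u is determined up to an additive constant); weak form: ∫_0^5 u'v' dx = ∫_0^5 (3*x^2 - 2*x - 99/5) v dx + v(5) − 2·v(0) for all v ∈ V.

Multiply both sides by a test function v and integrate from 0 to 5:
  ∫_0^5 −u''(x) v(x) dx = ∫_0^5 f(x) v(x) dx.
Integrate the LHS by parts once:
  ∫_0^5 −u'' v dx = −[u'(x) v(x)]_0^5 + ∫_0^5 u'(x) v'(x) dx.
Thus ∫_0^5 u'(x) v'(x) dx = ∫_0^5 f(x) v(x) dx + [u'(x) v(x)]_0^5.
Choose V so that boundary terms are either known or forced to vanish.
u has inhomogeneous Neumann u'(0) = 2, u'(5) = 1. [u' v]_0^5 = (1)·v(5) − (2)·v(0) = v(5) − 2·v(0). Take V = H^1(0, 5); boundary term becomes part of RHS.
Weak formulation: find u (satisfying any essential BC) such that ∫_0^5 u'(x) v'(x) dx = ∫_0^5 f v dx + v(5) − 2·v(0) for all v ∈ V (Neumann data are natural BCs: they enter the RHS as boundary terms).
Substituting f(x) = 3*x^2 - 2*x - 99/5, the right-hand side is ∫_0^5 (3*x^2 - 2*x - 99/5) v dx + v(5) − 2·v(0).
Compatibility check (pure Neumann): taking v ≡ 1 ∈ V gives 0 = ∫_0^5 f dx + (1) − (2), i.e. ∫_0^5 f dx must equal u'(0) − u'(5) = 1. Indeed ∫_0^5 (3*x^2 - 2*x - 99/5) dx = 1, so the data are compatible. The solution is then unique only up to an additive constant (fix it e.g. by requiring ∫_0^5 u dx = 0).


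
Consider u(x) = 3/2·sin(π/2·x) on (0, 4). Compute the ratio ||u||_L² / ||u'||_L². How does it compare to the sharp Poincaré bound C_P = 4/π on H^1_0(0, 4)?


||u||_L² / ||u'||_L² = 2/π < C_P = 4/π.

u(x) = 3/2·sin(π/2·x), so u'(x) = 3*π*cos(π*x/2)/4.
Writing u(x) = A·sin(kπx/L) with A = 3/2 and k = 2, use ∫_0^L sin²(kπx/L) dx = L/2 and ∫_0^L cos²(kπx/L) dx = L/2.
u² = 9/4·sin²(π/2·x) and (u')² = 9*π^2/16·cos²(π/2·x), and each of sin², cos² integrates to L/2 = 2 over (0, 4).
∫_0^4 u² dx = 9/2, so ||u||_L² = 3*sqrt(2)/2.
∫_0^4 (u')² dx = 9*π^2/8, so ||u'||_L² = 3*sqrt(2)*π/4.
Ratio ||u||_L² / ||u'||_L² = 2/π.
Sharp Poincaré constant on H^1_0(0, 4) is C_P = L/π = 4/π, achieved by sin(π/4·x).
This is the k = 2 harmonic; the ratio L/(kπ) is strictly less than C_P = L/π, consistent with the sharp inequality ||u||_L² ≤ C_P ||u'||_L².


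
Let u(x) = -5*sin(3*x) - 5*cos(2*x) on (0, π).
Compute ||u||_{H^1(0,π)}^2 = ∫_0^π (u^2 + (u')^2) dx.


||u||_{H^1(0,π)}^2 = 300 + 375*π/2

u'(x) = 10*sin(2*x) - 15*cos(3*x).
Expand u² and (u')² and integrate term by term on (0, π), using: for integers n ≥ 1, ∫_0^π sin²(nx) dx = ∫_0^π cos²(nx) dx = π/2; for n ≠ n', ∫_0^π sin(nx)sin(n'x) dx = ∫_0^π cos(nx)cos(n'x) dx = 0; and by product-to-sum, ∫_0^π sin(nx)cos(n'x) dx = ½∫_0^π [sin((n+n')x) + sin((n−n')x)] dx, which is 0 when n+n' is even and 2n/(n²−n'²) when n+n' is odd (it need not vanish on (0, π)).
  u² squared terms: (-5)²·∫cos(2x)² dx = 25·π/2 = 25*π/2;  (-5)²·∫sin(3x)² dx = 25·π/2 = 25*π/2.
  u² cross terms: 2·(-5)·(-5)·∫cos(2x)·sin(3x) dx = 50·(6/5) = 60.
  So ∫_0^π u² dx = 25*π/2 + 25*π/2 + 60 = 60 + 25*π.
  (u')² squared terms: (-15)²·∫cos(3x)² dx = 225·π/2 = 225*π/2;  (10)²·∫sin(2x)² dx = 100·π/2 = 50*π.
  (u')² cross terms: 2·(-15)·(10)·∫cos(3x)·sin(2x) dx = -300·(-4/5) = 240.
  So ∫_0^π (u')² dx = 225*π/2 + 50*π + 240 = 240 + 325*π/2.
||u||_{H^1}^2 = (60 + 25*π) + (240 + 325*π/2) = 300 + 375*π/2.


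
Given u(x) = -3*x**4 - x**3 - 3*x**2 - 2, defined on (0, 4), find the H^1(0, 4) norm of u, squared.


||u||_{H^1}^2 = 27485232/35

The H^1 norm (squared) on an interval (0, L) is
  ||u||_{H^1}^2 = ∫_0^L u(x)^2 dx + ∫_0^L u'(x)^2 dx.
Compute u'(x) = -12*x**3 - 3*x**2 - 6*x.
Then u(x)^2 = 9*x**8 + 6*x**7 + 19*x**6 + 6*x**5 + 21*x**4 + 4*x**3 + 12*x**2 + 4 and u'(x)^2 = 144*x**6 + 72*x**5 + 153*x**4 + 36*x**3 + 36*x**2.
Integrate each monomial from 0 to 4 using ∫_0^4 c·x^n dx = c·4^(n+1)/(n+1):
  ∫_0^4 u(x)^2 dx = ∫_0^4 (9*x^8 + 6*x^7 + 19*x^6 + 6*x^5 + 21*x^4 + 4*x^3 + 12*x^2 + 4) dx. Term by term:
    ∫_0^4 9*x^8 dx = 262144;  ∫_0^4 6*x^7 dx = 49152;  ∫_0^4 19*x^6 dx = 311296/7;
    ∫_0^4 6*x^5 dx = 4096;  ∫_0^4 21*x^4 dx = 21504/5;  ∫_0^4 4*x^3 dx = 256;
    ∫_0^4 12*x^2 dx = 256;  ∫_0^4 4 dx = 16.
  Sum: 262144 + 49152 + 311296/7 + 4096 + 21504/5 + 256 + 256 + 16 = 12764208/35.
  ∫_0^4 u'(x)^2 dx = ∫_0^4 (144*x^6 + 72*x^5 + 153*x^4 + 36*x^3 + 36*x^2) dx. Term by term:
    ∫_0^4 144*x^6 dx = 2359296/7;  ∫_0^4 72*x^5 dx = 49152;  ∫_0^4 153*x^4 dx = 156672/5;
    ∫_0^4 36*x^3 dx = 2304;  ∫_0^4 36*x^2 dx = 768.
  Sum: 2359296/7 + 49152 + 156672/5 + 2304 + 768 = 14721024/35.
Adding: ||u||_{H^1}^2 = 12764208/35 + 14721024/35 = 27485232/35.


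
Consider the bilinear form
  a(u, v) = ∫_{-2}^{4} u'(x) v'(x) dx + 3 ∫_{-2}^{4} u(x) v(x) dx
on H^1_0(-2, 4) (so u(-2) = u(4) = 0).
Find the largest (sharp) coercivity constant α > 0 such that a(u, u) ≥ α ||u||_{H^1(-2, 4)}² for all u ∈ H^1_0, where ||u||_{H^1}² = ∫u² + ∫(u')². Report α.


α = 1

Coercivity of a(·,·) on H^1_0(-2, 4) means a(u, u) ≥ α ||u||_{H^1}² for every u ∈ H^1_0.
The interval has length L = 6, and Poincaré/coercivity depend only on L. Here a(u, u) = ∫(u')² + (3)·∫u².
Here c = 3 ≥ 1, so a(u,u) = ∫(u')² + c∫u² ≥ ∫(u')² + ∫u² = ||u||_{H^1}², i.e. α = 1 works. No larger α is possible: a(u,u) ≥ α||u||_{H^1}² means (1−α)∫(u')² ≥ (α−c)∫u², and for the modes u_n = sin(nπ(x−x₀)/L) (x₀ the left endpoint) one has ∫u_n²/∫(u_n')² = (L/(nπ))² → 0, so a(u_n,u_n)/||u_n||_{H^1}² → 1. Hence the optimal constant is α = 1.
Therefore α = 1.


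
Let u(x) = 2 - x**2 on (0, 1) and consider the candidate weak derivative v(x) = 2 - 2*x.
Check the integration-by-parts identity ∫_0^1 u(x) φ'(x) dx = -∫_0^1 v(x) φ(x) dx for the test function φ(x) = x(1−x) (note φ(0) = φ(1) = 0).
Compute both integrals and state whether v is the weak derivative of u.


LHS = 1/6, RHS = -1/6. No, v is not the weak derivative of u.

u(x) = 2 - x**2, classical derivative u'(x) = -2*x.
φ(x) = x(1−x), so φ'(x) = 1 - 2*x.
Note φ(0) = φ(1) = 0, so the boundary term u·φ vanishes.
LHS = ∫_0^1 u(x) φ'(x) dx = ∫_0^1 (2*x^3 - x^2 - 4*x + 2) dx. Term by term:
  ∫_0^1 2*x^3 dx = 1/2;  ∫_0^1 -x^2 dx = -1/3;  ∫_0^1 -4*x dx = -2;
  ∫_0^1 2 dx = 2.
Sum: 1/2 − 1/3 − 2 + 2 = 1/6.
So LHS = 1/6.
∫_0^1 v(x) φ(x) dx = ∫_0^1 (2*x^3 - 4*x^2 + 2*x) dx. Term by term:
  ∫_0^1 2*x^3 dx = 1/2;  ∫_0^1 -4*x^2 dx = -4/3;  ∫_0^1 2*x dx = 1.
Sum: 1/2 − 4/3 + 1 = 1/6.
So RHS = -∫_0^1 v(x) φ(x) dx = -1/6.
LHS − RHS = 1/3 ≠ 0, so the identity fails.
(For a valid weak derivative the identity must hold for EVERY test function, in particular this one. The failure shows v is NOT the weak derivative of u.)
Correct weak derivative would be u'(x) = -2*x.
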